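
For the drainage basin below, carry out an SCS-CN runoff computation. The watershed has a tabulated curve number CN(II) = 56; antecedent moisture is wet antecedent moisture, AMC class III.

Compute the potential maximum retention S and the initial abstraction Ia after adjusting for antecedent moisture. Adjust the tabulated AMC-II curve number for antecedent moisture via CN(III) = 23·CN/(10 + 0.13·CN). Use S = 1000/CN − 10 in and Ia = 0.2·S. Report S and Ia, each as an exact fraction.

CN(III) from CN(II)=56: (23·56)/(10 + 0.13·56) = 4025/54 ≈ 74.537
Retention S: 1000/CN − 10 with CN=74.537 → S = 550/161 ≈ 3.416 in
Initial abstraction Ia = S/5 = (550/161)/5 = 110/161 ≈ 0.683 in

S = 550/161 in ≈ 3.416 in; Ia = 110/161 in ≈ 0.683 in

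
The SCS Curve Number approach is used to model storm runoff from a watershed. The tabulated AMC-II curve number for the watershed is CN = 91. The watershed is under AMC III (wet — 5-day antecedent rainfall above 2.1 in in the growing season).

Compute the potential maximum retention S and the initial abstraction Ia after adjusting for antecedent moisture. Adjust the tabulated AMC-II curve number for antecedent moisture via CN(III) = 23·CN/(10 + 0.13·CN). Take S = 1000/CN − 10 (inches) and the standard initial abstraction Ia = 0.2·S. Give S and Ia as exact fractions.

S = 900/2093 in ≈ 0.430 in; Ia = 180/2093 in ≈ 0.086 in

CN(III) from CN(II)=91: (23·91)/(10 + 0.13·91) = 209300/2183 ≈ 95.877
S = 1000/(209300/2183) − 10 = 900/2093 in ≈ 0.430 in
Initial abstraction Ia = S/5 = (900/2093)/5 = 180/2093 ≈ 0.086 in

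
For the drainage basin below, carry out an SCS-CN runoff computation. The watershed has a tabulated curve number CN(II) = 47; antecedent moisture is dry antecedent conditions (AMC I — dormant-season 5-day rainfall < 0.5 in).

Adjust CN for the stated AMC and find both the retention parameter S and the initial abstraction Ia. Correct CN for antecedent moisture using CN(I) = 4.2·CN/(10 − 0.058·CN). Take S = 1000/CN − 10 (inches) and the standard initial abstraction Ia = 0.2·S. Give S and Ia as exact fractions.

CN(I) from CN(II)=47: (4.2·47)/(10 − 0.058·47) = 98700/3637 ≈ 27.138
S = 1000/(98700/3637) − 10 = 26500/987 in ≈ 26.849 in
Ia = 0.2·(26500/987) = 5300/987 in ≈ 5.370 in

S = 26500/987 in ≈ 26.849 in; Ia = 5300/987 in ≈ 5.370 in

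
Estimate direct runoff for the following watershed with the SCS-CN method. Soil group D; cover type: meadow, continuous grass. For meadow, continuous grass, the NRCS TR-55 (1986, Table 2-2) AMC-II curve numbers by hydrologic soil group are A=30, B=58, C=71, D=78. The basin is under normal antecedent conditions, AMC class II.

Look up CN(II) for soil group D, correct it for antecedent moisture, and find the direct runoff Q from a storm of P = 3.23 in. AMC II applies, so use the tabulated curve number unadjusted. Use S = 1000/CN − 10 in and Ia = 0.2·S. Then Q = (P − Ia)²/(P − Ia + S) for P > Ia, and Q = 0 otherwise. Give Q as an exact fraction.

Q = 108097609/83448300 in ≈ 1.295 in

NRCS table: meadow, continuous grass, soil group D → CN(II) = 78
AMC II — tabulated CN = 78 applies directly.
Retention S: 1000/CN − 10 with CN=78.000 → S = 110/39 ≈ 2.821 in
Ia = 0.2S: 0.2·2.821 = 0.564 in (exactly 22/39)
Since P=3.230 > Ia=0.564: effective rainfall P−Ia = 10397/3900 in
Q = (10397/3900)²/((10397/3900) + 110/39) = (108097609/15210000)/(21397/3900) = 108097609/83448300 in ≈ 1.295 in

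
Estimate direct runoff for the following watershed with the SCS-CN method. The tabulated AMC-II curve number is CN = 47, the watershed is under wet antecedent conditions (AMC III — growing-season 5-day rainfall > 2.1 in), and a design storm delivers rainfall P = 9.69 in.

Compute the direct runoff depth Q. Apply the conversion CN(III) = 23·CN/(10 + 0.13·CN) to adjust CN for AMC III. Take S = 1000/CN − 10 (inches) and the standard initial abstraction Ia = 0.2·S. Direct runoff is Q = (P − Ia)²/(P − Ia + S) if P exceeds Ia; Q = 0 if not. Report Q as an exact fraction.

Q = 886401537121/159067960900 in ≈ 5.572 in

Wet (AMC III): CN(III) = 23·47/(10 + 0.13·47) = 1081/(1611/100) = 108100/1611 ≈ 67.101
S = 1000/(108100/1611) − 10 = 5300/1081 in ≈ 4.903 in
Ia = 0.2S: 0.2·4.903 = 0.981 in (exactly 1060/1081)
Excess rainfall: 9.690 − 0.981 = 8.709 in; P > Ia so Q > 0
Runoff Q = (P−Ia)²/(P−Ia+S) = (8.709)²/(8.709+4.903) = 886401537121/159067960900 ≈ 5.572 in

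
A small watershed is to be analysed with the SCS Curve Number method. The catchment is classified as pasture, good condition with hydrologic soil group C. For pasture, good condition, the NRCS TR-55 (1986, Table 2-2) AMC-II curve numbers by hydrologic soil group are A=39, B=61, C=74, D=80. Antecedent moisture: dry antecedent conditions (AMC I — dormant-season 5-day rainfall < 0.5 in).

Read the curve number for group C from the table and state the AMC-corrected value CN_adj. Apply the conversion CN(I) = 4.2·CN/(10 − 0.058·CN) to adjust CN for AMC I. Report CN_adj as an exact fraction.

CN_adj = 77700/1427 ≈ 54.450

NRCS table: pasture, good condition, soil group C → CN(II) = 74
Adjust CN=74 to AMC I: 4.2·74/(10 − 0.058·74) → (1554/5) ÷ (1427/250) = 77700/1427 ≈ 54.450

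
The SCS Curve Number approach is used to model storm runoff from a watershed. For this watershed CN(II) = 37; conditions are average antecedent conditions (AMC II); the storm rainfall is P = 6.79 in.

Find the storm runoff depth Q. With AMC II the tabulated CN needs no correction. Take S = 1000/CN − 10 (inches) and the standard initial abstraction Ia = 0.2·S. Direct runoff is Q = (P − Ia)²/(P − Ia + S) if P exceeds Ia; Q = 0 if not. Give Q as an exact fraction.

Q = 22403647/39919300 in ≈ 0.561 in

AMC II — tabulated CN = 37 applies directly.
Retention S: 1000/CN − 10 with CN=37.000 → S = 630/37 ≈ 17.027 in
Ia = 0.2·(630/37) = 126/37 in ≈ 3.405 in
Since P=6.790 > Ia=3.405: effective rainfall P−Ia = 12523/3700 in
Q = (12523/3700)²/((12523/3700) + 630/37) = (156825529/13690000)/(75523/3700) = 22403647/39919300 in ≈ 0.561 in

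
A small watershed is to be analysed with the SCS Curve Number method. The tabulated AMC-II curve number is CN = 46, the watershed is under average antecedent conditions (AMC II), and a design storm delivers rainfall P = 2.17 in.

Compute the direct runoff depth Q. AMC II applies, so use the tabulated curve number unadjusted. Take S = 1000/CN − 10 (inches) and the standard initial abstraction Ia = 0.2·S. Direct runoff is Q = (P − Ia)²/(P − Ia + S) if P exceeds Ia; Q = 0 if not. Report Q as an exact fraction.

AMC II — tabulated CN = 46 applies directly.
S = 1000/46 − 10 = 270/23 in ≈ 11.739 in
Initial abstraction Ia = S/5 = (270/23)/5 = 54/23 ≈ 2.348 in
P = 2.170 ≤ Ia = 2.348 in: entire storm abstracted, Q = 0.

Q = 0 in ≈ 0.000 in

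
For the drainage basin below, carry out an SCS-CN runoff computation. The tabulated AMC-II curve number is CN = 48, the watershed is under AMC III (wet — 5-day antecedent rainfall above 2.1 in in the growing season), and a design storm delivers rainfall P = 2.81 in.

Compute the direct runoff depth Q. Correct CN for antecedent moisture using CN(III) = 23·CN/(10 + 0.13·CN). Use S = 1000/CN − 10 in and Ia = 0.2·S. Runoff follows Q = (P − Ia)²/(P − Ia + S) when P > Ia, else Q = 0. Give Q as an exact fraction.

CN(III) from CN(II)=48: (23·48)/(10 + 0.13·48) = 13800/203 ≈ 67.980
Retention S: 1000/CN − 10 with CN=67.980 → S = 325/69 ≈ 4.710 in
Initial abstraction Ia = S/5 = (325/69)/5 = 65/69 ≈ 0.942 in
P − Ia = 2.810 − 0.942 = 12889/6900 ≈ 1.868 in (> 0, runoff occurs)
Q = (12889/6900)²/((12889/6900) + 325/69) = (166126321/47610000)/(45389/6900) = 166126321/313184100 in ≈ 0.530 in

Q = 166126321/313184100 in ≈ 0.530 in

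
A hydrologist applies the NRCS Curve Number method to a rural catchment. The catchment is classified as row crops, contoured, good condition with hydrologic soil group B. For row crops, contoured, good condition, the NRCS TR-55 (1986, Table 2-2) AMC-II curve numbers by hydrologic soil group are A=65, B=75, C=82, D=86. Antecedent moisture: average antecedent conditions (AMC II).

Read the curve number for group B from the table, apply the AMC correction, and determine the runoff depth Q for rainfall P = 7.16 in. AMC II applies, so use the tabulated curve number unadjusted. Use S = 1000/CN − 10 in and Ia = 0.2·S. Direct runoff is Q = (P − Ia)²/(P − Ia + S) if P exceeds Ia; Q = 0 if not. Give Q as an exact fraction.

Q = 237169/55275 in ≈ 4.291 in

NRCS table: row crops, contoured, good condition, soil group B → CN(II) = 75
Average conditions: CN = 75 (no AMC adjustment).
Retention S: 1000/CN − 10 with CN=75.000 → S = 10/3 ≈ 3.333 in
Ia = 0.2·(10/3) = 2/3 in ≈ 0.667 in
Excess rainfall: 7.160 − 0.667 = 6.493 in; P > Ia so Q > 0
Runoff Q = (P−Ia)²/(P−Ia+S) = (6.493)²/(6.493+3.333) = 237169/55275 ≈ 4.291 in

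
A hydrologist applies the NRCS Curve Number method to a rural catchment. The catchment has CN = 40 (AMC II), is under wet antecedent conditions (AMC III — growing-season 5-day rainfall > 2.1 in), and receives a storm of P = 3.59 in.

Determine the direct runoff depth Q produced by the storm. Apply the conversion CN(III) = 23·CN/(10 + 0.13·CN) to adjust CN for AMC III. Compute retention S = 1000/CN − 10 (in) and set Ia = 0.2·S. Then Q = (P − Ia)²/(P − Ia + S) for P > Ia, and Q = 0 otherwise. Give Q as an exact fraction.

Adjust CN=40 to AMC III: 23·40/(10 + 0.13·40) → 920 ÷ (76/5) = 1150/19 ≈ 60.526
Retention S: 1000/CN − 10 with CN=60.526 → S = 150/23 ≈ 6.522 in
Ia = 0.2·(150/23) = 30/23 in ≈ 1.304 in
Since P=3.590 > Ia=1.304: effective rainfall P−Ia = 5257/2300 in
Q = (5257/2300)²/((5257/2300) + 150/23) = (27636049/5290000)/(20257/2300) = 27636049/46591100 in ≈ 0.593 in

Q = 27636049/46591100 in ≈ 0.593 in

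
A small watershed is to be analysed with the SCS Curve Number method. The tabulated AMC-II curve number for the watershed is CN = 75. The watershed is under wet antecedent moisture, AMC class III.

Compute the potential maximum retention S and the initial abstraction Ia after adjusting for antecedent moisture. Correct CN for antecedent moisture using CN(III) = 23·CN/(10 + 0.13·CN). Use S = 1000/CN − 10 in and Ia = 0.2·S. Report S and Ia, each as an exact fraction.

Wet (AMC III): CN(III) = 23·75/(10 + 0.13·75) = 1725/(79/4) = 6900/79 ≈ 87.342
Max retention: S = 1000/(6900/79) − 10 = 100/69 in (≈ 1.449 in)
Ia = 0.2·(100/69) = 20/69 in ≈ 0.290 in

S = 100/69 in ≈ 1.449 in; Ia = 20/69 in ≈ 0.290 in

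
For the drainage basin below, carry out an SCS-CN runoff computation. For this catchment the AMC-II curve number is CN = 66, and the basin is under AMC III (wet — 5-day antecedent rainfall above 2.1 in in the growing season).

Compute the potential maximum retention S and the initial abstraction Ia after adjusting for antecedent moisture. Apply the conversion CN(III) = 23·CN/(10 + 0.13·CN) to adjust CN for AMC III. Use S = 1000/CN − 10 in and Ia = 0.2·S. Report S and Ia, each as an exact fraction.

Adjust CN=66 to AMC III: 23·66/(10 + 0.13·66) → 1518 ÷ (929/50) = 75900/929 ≈ 81.701
S = 1000/(75900/929) − 10 = 1700/759 in ≈ 2.240 in
Ia = 0.2·(1700/759) = 340/759 in ≈ 0.448 in

S = 1700/759 in ≈ 2.240 in; Ia = 340/759 in ≈ 0.448 in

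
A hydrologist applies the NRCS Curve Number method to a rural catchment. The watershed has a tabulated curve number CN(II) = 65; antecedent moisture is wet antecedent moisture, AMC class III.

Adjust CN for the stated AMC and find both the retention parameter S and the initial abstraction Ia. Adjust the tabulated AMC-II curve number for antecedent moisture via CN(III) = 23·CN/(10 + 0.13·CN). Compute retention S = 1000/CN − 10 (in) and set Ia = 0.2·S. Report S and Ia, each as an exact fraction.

CN(III) from CN(II)=65: (23·65)/(10 + 0.13·65) = 29900/369 ≈ 81.030
S = 1000/(29900/369) − 10 = 700/299 in ≈ 2.341 in
Ia = 0.2S: 0.2·2.341 = 0.468 in (exactly 140/299)

S = 700/299 in ≈ 2.341 in; Ia = 140/299 in ≈ 0.468 in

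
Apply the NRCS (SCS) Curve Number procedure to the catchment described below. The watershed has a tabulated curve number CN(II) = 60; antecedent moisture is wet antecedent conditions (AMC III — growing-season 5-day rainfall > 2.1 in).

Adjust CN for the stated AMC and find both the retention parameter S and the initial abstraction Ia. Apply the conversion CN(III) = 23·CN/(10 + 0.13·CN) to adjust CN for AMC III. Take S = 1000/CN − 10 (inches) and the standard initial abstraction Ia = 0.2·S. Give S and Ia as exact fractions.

Adjust CN=60 to AMC III: 23·60/(10 + 0.13·60) → 1380 ÷ (89/5) = 6900/89 ≈ 77.528
Retention S: 1000/CN − 10 with CN=77.528 → S = 200/69 ≈ 2.899 in
Initial abstraction Ia = S/5 = (200/69)/5 = 40/69 ≈ 0.580 in

S = 200/69 in ≈ 2.899 in; Ia = 40/69 in ≈ 0.580 in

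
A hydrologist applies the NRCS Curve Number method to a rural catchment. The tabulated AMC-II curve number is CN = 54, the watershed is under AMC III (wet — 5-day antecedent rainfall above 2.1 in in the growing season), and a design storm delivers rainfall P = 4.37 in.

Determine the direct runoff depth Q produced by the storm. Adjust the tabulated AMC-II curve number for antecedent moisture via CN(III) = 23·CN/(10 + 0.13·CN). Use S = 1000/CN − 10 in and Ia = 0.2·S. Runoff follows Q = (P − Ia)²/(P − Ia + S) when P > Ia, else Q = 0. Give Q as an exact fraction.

Q = 96020401/53457300 in ≈ 1.796 in

CN(III) from CN(II)=54: (23·54)/(10 + 0.13·54) = 2700/37 ≈ 72.973
Retention S: 1000/CN − 10 with CN=72.973 → S = 100/27 ≈ 3.704 in
Ia = 0.2·(100/27) = 20/27 in ≈ 0.741 in
Since P=4.370 > Ia=0.741: effective rainfall P−Ia = 9799/2700 in
Runoff Q = (P−Ia)²/(P−Ia+S) = (3.629)²/(3.629+3.704) = 96020401/53457300 ≈ 1.796 in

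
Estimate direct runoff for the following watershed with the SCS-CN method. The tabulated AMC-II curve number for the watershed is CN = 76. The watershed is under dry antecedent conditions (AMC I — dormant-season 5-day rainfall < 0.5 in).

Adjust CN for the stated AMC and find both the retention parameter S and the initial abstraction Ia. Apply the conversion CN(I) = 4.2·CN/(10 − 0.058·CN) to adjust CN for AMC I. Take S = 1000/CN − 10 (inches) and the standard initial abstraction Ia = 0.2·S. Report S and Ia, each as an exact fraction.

Dry (AMC I): CN(I) = 4.2·76/(10 − 0.058·76) = (1596/5)/(699/125) = 13300/233 ≈ 57.082
S = 1000/(13300/233) − 10 = 1000/133 in ≈ 7.519 in
Initial abstraction Ia = S/5 = (1000/133)/5 = 200/133 ≈ 1.504 in

S = 1000/133 in ≈ 7.519 in; Ia = 200/133 in ≈ 1.504 in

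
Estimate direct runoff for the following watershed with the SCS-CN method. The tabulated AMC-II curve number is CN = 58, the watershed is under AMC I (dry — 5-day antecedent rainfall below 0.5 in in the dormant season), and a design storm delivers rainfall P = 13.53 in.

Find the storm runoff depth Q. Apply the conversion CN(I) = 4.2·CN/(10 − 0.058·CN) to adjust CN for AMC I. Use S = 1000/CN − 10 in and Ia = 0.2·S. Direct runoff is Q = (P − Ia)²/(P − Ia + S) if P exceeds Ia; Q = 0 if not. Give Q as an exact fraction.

Dry (AMC I): CN(I) = 4.2·58/(10 − 0.058·58) = (1218/5)/(1659/250) = 2900/79 ≈ 36.709
S = 1000/(2900/79) − 10 = 500/29 in ≈ 17.241 in
Ia = 0.2·(500/29) = 100/29 in ≈ 3.448 in
P − Ia = 13.530 − 3.448 = 29237/2900 ≈ 10.082 in (> 0, runoff occurs)
Q = (29237/2900)²/((29237/2900) + 500/29) = (854802169/8410000)/(79237/2900) = 854802169/229787300 in ≈ 3.720 in

Q = 854802169/229787300 in ≈ 3.720 in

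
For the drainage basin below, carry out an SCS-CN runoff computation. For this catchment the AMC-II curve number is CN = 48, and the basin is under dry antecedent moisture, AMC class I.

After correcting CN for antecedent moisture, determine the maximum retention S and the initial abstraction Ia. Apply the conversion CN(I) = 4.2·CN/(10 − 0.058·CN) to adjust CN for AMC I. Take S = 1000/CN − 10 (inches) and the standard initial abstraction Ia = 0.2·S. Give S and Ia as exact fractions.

S = 1625/63 in ≈ 25.794 in; Ia = 325/63 in ≈ 5.159 in

CN(I) from CN(II)=48: (4.2·48)/(10 − 0.058·48) = 12600/451 ≈ 27.938
S = 1000/(12600/451) − 10 = 1625/63 in ≈ 25.794 in
Initial abstraction Ia = S/5 = (1625/63)/5 = 325/63 ≈ 5.159 in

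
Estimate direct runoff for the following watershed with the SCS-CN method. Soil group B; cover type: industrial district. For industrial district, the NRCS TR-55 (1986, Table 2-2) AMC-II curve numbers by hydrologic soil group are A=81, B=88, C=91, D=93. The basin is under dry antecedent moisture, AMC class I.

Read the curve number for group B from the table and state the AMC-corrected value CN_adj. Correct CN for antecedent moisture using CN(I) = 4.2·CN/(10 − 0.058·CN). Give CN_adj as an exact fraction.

CN_adj = 3850/51 ≈ 75.490

NRCS table: industrial district, soil group B → CN(II) = 88
Dry (AMC I): CN(I) = 4.2·88/(10 − 0.058·88) = (1848/5)/(612/125) = 3850/51 ≈ 75.490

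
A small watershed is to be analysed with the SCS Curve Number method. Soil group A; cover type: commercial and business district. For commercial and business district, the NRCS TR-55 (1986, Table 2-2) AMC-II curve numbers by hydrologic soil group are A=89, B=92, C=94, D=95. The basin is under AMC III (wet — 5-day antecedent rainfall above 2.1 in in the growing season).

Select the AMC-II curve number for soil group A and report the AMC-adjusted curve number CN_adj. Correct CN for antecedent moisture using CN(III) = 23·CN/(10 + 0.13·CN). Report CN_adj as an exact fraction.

NRCS table: commercial and business district, soil group A → CN(II) = 89
Wet (AMC III): CN(III) = 23·89/(10 + 0.13·89) = 2047/(2157/100) = 204700/2157 ≈ 94.900

CN_adj = 204700/2157 ≈ 94.900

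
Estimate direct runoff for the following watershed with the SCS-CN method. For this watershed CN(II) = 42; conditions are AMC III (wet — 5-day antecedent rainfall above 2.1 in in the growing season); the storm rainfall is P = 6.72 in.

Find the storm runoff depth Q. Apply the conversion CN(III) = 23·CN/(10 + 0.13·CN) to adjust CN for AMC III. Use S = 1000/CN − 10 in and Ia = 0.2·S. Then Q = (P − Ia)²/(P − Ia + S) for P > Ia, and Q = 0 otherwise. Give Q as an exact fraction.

CN(III) from CN(II)=42: (23·42)/(10 + 0.13·42) = 48300/773 ≈ 62.484
Retention S: 1000/CN − 10 with CN=62.484 → S = 2900/483 ≈ 6.004 in
Ia = 0.2S: 0.2·6.004 = 1.201 in (exactly 580/483)
P − Ia = 6.720 − 1.201 = 66644/12075 ≈ 5.519 in (> 0, runoff occurs)
Q = (66644/12075)²/((66644/12075) + 2900/483) = (4441422736/145805625)/(139144/12075) = 555177842/210020475 in ≈ 2.643 in

Q = 555177842/210020475 in ≈ 2.643 in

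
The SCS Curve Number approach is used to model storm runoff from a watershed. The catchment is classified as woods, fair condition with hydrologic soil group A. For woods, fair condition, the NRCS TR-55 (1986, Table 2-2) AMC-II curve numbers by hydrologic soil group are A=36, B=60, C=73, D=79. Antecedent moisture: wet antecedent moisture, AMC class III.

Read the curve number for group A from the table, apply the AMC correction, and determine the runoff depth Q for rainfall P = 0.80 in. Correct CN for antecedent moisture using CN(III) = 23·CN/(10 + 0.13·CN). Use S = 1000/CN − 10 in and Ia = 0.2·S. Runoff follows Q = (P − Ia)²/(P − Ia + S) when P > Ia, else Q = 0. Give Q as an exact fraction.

NRCS table: woods, fair condition, soil group A → CN(II) = 36
Adjust CN=36 to AMC III: 23·36/(10 + 0.13·36) → 828 ÷ (367/25) = 20700/367 ≈ 56.403
Retention S: 1000/CN − 10 with CN=56.403 → S = 1600/207 ≈ 7.729 in
Ia = 0.2S: 0.2·7.729 = 1.546 in (exactly 320/207)
P = 0.800 ≤ Ia = 1.546 in: entire storm abstracted, Q = 0.

Q = 0 in ≈ 0.000 in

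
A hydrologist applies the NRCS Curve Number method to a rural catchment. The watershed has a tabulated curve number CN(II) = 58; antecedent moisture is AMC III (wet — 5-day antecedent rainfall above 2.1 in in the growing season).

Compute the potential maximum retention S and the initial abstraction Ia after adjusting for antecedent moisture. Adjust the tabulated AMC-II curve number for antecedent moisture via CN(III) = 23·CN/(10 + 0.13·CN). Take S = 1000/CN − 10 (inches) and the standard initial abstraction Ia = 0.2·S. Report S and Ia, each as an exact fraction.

Adjust CN=58 to AMC III: 23·58/(10 + 0.13·58) → 1334 ÷ (877/50) = 66700/877 ≈ 76.055
Retention S: 1000/CN − 10 with CN=76.055 → S = 2100/667 ≈ 3.148 in
Ia = 0.2·(2100/667) = 420/667 in ≈ 0.630 in

S = 2100/667 in ≈ 3.148 in; Ia = 420/667 in ≈ 0.630 in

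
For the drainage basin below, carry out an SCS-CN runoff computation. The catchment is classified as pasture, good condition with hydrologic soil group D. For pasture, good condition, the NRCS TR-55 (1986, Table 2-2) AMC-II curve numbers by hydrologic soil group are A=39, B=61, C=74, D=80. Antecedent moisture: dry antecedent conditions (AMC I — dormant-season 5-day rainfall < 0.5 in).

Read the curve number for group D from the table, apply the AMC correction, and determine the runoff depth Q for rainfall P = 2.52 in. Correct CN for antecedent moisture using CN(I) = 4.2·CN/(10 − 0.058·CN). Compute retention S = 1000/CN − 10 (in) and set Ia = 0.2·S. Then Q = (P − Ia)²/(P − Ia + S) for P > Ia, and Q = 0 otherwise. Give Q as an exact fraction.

NRCS table: pasture, good condition, soil group D → CN(II) = 80
CN(I) from CN(II)=80: (4.2·80)/(10 − 0.058·80) = 4200/67 ≈ 62.687
Retention S: 1000/CN − 10 with CN=62.687 → S = 125/21 ≈ 5.952 in
Initial abstraction Ia = S/5 = (125/21)/5 = 25/21 ≈ 1.190 in
Excess rainfall: 2.520 − 1.190 = 1.330 in; P > Ia so Q > 0
Q: (698/525)² ÷ (3823/525) = 487204/2007075 in (≈ 0.243 in)

Q = 487204/2007075 in ≈ 0.243 in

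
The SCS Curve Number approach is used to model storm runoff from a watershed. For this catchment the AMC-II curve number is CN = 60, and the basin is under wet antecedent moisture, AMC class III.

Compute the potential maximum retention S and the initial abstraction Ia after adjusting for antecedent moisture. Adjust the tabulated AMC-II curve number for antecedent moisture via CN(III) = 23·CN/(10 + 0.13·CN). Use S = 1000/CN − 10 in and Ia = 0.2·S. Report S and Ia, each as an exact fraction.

S = 200/69 in ≈ 2.899 in; Ia = 40/69 in ≈ 0.580 in

Adjust CN=60 to AMC III: 23·60/(10 + 0.13·60) → 1380 ÷ (89/5) = 6900/89 ≈ 77.528
Retention S: 1000/CN − 10 with CN=77.528 → S = 200/69 ≈ 2.899 in
Ia = 0.2·(200/69) = 40/69 in ≈ 0.580 in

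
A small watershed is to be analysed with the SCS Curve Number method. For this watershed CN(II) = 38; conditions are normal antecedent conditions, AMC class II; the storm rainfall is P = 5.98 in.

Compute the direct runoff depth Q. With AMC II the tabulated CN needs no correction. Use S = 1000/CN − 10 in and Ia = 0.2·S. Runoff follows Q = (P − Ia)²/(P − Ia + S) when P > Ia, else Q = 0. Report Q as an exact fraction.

Q = 6661561/17176950 in ≈ 0.388 in

Average conditions: CN = 38 (no AMC adjustment).
Retention S: 1000/CN − 10 with CN=38.000 → S = 310/19 ≈ 16.316 in
Ia = 0.2·(310/19) = 62/19 in ≈ 3.263 in
Since P=5.980 > Ia=3.263: effective rainfall P−Ia = 2581/950 in
Runoff Q = (P−Ia)²/(P−Ia+S) = (2.717)²/(2.717+16.316) = 6661561/17176950 ≈ 0.388 in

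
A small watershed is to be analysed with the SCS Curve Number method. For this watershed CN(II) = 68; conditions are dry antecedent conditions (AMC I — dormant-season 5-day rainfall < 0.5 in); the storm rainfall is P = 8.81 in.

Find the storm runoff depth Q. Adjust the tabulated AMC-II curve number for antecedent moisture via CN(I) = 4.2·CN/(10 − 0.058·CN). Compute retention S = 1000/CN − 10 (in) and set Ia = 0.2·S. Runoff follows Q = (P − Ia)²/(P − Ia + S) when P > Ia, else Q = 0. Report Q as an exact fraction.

Dry (AMC I): CN(I) = 4.2·68/(10 − 0.058·68) = (1428/5)/(757/125) = 35700/757 ≈ 47.160
Max retention: S = 1000/(35700/757) − 10 = 4000/357 in (≈ 11.204 in)
Initial abstraction Ia = S/5 = (4000/357)/5 = 800/357 ≈ 2.241 in
P − Ia = 8.810 − 2.241 = 234517/35700 ≈ 6.569 in (> 0, runoff occurs)
Runoff Q = (P−Ia)²/(P−Ia+S) = (6.569)²/(6.569+11.204) = 54998223289/22652256900 ≈ 2.428 in

Q = 54998223289/22652256900 in ≈ 2.428 in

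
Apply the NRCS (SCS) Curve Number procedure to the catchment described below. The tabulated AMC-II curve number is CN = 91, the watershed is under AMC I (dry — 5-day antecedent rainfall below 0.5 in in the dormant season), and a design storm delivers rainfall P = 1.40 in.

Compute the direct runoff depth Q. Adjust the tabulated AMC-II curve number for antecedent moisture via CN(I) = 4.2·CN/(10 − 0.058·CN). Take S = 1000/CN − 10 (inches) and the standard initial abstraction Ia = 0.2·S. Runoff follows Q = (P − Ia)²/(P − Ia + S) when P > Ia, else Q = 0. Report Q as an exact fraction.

Q = 8755681/33311915 in ≈ 0.263 in

CN(I) from CN(II)=91: (4.2·91)/(10 − 0.058·91) = 63700/787 ≈ 80.940
Max retention: S = 1000/(63700/787) − 10 = 1500/637 in (≈ 2.355 in)
Ia = 0.2·(1500/637) = 300/637 in ≈ 0.471 in
P − Ia = 1.400 − 0.471 = 2959/3185 ≈ 0.929 in (> 0, runoff occurs)
Runoff Q = (P−Ia)²/(P−Ia+S) = (0.929)²/(0.929+2.355) = 8755681/33311915 ≈ 0.263 in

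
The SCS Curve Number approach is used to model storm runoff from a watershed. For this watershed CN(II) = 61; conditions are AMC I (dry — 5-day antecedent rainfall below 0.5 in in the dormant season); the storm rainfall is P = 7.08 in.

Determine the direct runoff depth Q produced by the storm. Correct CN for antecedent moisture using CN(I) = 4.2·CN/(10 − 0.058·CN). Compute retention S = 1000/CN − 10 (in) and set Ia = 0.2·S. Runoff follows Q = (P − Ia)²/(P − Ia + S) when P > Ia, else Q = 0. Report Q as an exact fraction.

Q = 1855800241/2194555825 in ≈ 0.846 in

Adjust CN=61 to AMC I: 4.2·61/(10 − 0.058·61) → (1281/5) ÷ (3231/500) = 42700/1077 ≈ 39.647
Max retention: S = 1000/(42700/1077) − 10 = 6500/427 in (≈ 15.222 in)
Ia = 0.2·(6500/427) = 1300/427 in ≈ 3.044 in
P − Ia = 7.080 − 3.044 = 43079/10675 ≈ 4.036 in (> 0, runoff occurs)
Runoff Q = (P−Ia)²/(P−Ia+S) = (4.036)²/(4.036+15.222) = 1855800241/2194555825 ≈ 0.846 in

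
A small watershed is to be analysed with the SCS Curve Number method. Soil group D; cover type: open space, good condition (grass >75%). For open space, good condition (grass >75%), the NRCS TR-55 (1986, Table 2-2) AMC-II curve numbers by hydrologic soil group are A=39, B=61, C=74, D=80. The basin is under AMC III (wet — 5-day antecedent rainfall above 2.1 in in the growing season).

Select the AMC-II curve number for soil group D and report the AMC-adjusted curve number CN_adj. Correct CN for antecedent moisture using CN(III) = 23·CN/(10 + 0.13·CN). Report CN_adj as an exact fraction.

NRCS table: open space, good condition (grass >75%), soil group D → CN(II) = 80
Adjust CN=80 to AMC III: 23·80/(10 + 0.13·80) → 1840 ÷ (102/5) = 4600/51 ≈ 90.196

CN_adj = 4600/51 ≈ 90.196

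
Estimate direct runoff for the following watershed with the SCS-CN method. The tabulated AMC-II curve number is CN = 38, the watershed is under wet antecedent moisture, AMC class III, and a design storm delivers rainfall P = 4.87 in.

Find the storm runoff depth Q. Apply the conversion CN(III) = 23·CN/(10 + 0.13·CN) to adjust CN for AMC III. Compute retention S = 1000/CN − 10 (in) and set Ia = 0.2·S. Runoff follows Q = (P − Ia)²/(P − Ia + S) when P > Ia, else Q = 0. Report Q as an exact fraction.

Q = 22746370761/20137790300 in ≈ 1.130 in

Adjust CN=38 to AMC III: 23·38/(10 + 0.13·38) → 874 ÷ (747/50) = 43700/747 ≈ 58.501
Max retention: S = 1000/(43700/747) − 10 = 3100/437 in (≈ 7.094 in)
Ia = 0.2S: 0.2·7.094 = 1.419 in (exactly 620/437)
Since P=4.870 > Ia=1.419: effective rainfall P−Ia = 150819/43700 in
Runoff Q = (P−Ia)²/(P−Ia+S) = (3.451)²/(3.451+7.094) = 22746370761/20137790300 ≈ 1.130 in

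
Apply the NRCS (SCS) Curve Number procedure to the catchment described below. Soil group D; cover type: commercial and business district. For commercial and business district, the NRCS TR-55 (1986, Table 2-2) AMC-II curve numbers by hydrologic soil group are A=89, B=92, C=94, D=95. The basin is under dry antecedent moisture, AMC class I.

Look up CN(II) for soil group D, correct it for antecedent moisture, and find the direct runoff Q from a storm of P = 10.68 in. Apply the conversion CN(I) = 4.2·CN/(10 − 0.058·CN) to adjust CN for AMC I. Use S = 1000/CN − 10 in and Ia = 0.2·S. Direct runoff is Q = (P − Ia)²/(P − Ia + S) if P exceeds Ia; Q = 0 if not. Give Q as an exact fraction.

NRCS table: commercial and business district, soil group D → CN(II) = 95
CN(I) from CN(II)=95: (4.2·95)/(10 − 0.058·95) = 39900/449 ≈ 88.864
Retention S: 1000/CN − 10 with CN=88.864 → S = 500/399 ≈ 1.253 in
Ia = 0.2·(500/399) = 100/399 in ≈ 0.251 in
Since P=10.680 > Ia=0.251: effective rainfall P−Ia = 104033/9975 in
Q = (104033/9975)²/((104033/9975) + 500/399) = (10822865089/99500625)/(116533/9975) = 10822865089/1162416675 in ≈ 9.311 in

Q = 10822865089/1162416675 in ≈ 9.311 in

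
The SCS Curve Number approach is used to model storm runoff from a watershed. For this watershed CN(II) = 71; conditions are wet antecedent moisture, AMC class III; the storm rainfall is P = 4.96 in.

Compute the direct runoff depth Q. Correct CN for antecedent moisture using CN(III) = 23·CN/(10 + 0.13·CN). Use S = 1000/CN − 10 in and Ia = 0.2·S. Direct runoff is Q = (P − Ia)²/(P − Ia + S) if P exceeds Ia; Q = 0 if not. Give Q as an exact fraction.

Wet (AMC III): CN(III) = 23·71/(10 + 0.13·71) = 1633/(1923/100) = 163300/1923 ≈ 84.919
Retention S: 1000/CN − 10 with CN=84.919 → S = 2900/1633 ≈ 1.776 in
Initial abstraction Ia = S/5 = (2900/1633)/5 = 580/1633 ≈ 0.355 in
P − Ia = 4.960 − 0.355 = 187992/40825 ≈ 4.605 in (> 0, runoff occurs)
Runoff Q = (P−Ia)²/(P−Ia+S) = (4.605)²/(4.605+1.776) = 8835248016/2658646475 ≈ 3.323 in

Q = 8835248016/2658646475 in ≈ 3.323 in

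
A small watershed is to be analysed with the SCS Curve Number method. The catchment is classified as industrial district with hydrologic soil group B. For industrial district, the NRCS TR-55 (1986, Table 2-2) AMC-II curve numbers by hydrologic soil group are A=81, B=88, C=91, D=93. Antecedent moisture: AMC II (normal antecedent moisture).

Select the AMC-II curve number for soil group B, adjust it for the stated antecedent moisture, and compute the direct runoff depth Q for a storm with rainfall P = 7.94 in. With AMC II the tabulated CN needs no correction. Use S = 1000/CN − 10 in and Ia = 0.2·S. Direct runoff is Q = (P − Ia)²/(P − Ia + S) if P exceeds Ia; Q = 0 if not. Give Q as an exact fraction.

Q = 17783089/2731850 in ≈ 6.510 in

NRCS table: industrial district, soil group B → CN(II) = 88
Average conditions: CN = 88 (no AMC adjustment).
S = 1000/88 − 10 = 15/11 in ≈ 1.364 in
Ia = 0.2·(15/11) = 3/11 in ≈ 0.273 in
Since P=7.940 > Ia=0.273: effective rainfall P−Ia = 4217/550 in
Q = (4217/550)²/((4217/550) + 15/11) = (17783089/302500)/(4967/550) = 17783089/2731850 in ≈ 6.510 in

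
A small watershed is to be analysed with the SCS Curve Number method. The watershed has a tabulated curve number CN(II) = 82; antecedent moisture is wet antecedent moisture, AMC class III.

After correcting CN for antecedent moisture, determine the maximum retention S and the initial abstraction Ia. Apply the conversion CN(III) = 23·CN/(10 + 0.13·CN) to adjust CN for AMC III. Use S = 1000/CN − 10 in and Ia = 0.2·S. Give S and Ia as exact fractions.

S = 900/943 in ≈ 0.954 in; Ia = 180/943 in ≈ 0.191 in

CN(III) from CN(II)=82: (23·82)/(10 + 0.13·82) = 94300/1033 ≈ 91.288
Max retention: S = 1000/(94300/1033) − 10 = 900/943 in (≈ 0.954 in)
Ia = 0.2S: 0.2·0.954 = 0.191 in (exactly 180/943)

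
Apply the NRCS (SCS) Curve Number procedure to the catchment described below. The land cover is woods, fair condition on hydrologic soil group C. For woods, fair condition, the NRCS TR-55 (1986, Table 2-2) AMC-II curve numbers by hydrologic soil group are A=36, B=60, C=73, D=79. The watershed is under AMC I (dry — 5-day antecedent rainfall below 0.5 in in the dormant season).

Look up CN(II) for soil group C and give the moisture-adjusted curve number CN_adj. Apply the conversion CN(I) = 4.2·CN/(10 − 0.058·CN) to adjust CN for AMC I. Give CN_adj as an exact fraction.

NRCS table: woods, fair condition, soil group C → CN(II) = 73
CN(I) from CN(II)=73: (4.2·73)/(10 − 0.058·73) = 51100/961 ≈ 53.174

CN_adj = 51100/961 ≈ 53.174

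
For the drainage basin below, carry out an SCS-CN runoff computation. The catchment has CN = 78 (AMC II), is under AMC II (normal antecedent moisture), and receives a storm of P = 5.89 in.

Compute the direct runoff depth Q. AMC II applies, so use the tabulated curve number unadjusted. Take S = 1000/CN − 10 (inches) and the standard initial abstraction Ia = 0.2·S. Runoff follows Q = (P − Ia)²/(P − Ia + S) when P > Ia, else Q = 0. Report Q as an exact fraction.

Q = 431434441/123906900 in ≈ 3.482 in

CN(II) = 78; AMC II needs no correction.
Max retention: S = 1000/78 − 10 = 110/39 in (≈ 2.821 in)
Ia = 0.2S: 0.2·2.821 = 0.564 in (exactly 22/39)
Since P=5.890 > Ia=0.564: effective rainfall P−Ia = 20771/3900 in
Runoff Q = (P−Ia)²/(P−Ia+S) = (5.326)²/(5.326+2.821) = 431434441/123906900 ≈ 3.482 in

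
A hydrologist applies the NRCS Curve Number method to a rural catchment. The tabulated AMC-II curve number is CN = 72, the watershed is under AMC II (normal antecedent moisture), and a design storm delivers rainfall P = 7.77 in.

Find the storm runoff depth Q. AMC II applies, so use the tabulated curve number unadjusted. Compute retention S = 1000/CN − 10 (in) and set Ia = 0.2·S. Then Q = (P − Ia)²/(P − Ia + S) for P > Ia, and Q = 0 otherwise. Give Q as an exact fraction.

AMC II — tabulated CN = 72 applies directly.
Max retention: S = 1000/72 − 10 = 35/9 in (≈ 3.889 in)
Ia = 0.2S: 0.2·3.889 = 0.778 in (exactly 7/9)
Since P=7.770 > Ia=0.778: effective rainfall P−Ia = 6293/900 in
Q: (6293/900)² ÷ (9793/900) = 5657407/1259100 in (≈ 4.493 in)

Q = 5657407/1259100 in ≈ 4.493 in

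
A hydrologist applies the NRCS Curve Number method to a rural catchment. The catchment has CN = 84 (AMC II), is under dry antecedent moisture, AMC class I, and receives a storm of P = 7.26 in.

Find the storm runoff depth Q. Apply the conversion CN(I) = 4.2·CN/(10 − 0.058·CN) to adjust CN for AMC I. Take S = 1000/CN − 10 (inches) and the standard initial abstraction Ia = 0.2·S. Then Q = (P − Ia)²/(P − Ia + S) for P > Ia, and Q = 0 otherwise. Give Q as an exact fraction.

Q = 19623246889/5293830150 in ≈ 3.707 in

Dry (AMC I): CN(I) = 4.2·84/(10 − 0.058·84) = (1764/5)/(641/125) = 44100/641 ≈ 68.799
Max retention: S = 1000/(44100/641) − 10 = 2000/441 in (≈ 4.535 in)
Ia = 0.2S: 0.2·4.535 = 0.907 in (exactly 400/441)
Since P=7.260 > Ia=0.907: effective rainfall P−Ia = 140083/22050 in
Q: (140083/22050)² ÷ (240083/22050) = 19623246889/5293830150 in (≈ 3.707 in)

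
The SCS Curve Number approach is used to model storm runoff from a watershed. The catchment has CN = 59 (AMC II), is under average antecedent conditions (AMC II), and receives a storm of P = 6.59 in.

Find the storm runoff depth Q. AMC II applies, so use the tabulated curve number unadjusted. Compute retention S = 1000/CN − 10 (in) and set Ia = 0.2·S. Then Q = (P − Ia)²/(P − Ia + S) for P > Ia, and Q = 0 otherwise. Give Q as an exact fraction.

AMC II — tabulated CN = 59 applies directly.
S = 1000/59 − 10 = 410/59 in ≈ 6.949 in
Ia = 0.2S: 0.2·6.949 = 1.390 in (exactly 82/59)
P − Ia = 6.590 − 1.390 = 30681/5900 ≈ 5.200 in (> 0, runoff occurs)
Q: (30681/5900)² ÷ (71681/5900) = 941323761/422917900 in (≈ 2.226 in)

Q = 941323761/422917900 in ≈ 2.226 in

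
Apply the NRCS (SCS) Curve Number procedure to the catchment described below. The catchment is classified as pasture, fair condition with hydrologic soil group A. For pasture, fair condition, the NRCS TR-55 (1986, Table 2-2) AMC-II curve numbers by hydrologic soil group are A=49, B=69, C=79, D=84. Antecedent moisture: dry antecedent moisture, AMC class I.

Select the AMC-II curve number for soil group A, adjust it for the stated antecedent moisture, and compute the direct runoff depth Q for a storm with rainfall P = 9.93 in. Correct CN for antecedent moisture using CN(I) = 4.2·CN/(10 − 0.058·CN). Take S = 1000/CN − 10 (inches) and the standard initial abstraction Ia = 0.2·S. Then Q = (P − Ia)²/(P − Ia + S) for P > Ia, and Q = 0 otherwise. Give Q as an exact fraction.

NRCS table: pasture, fair condition, soil group A → CN(II) = 49
Dry (AMC I): CN(I) = 4.2·49/(10 − 0.058·49) = (1029/5)/(3579/500) = 34300/1193 ≈ 28.751
S = 1000/(34300/1193) − 10 = 8500/343 in ≈ 24.781 in
Initial abstraction Ia = S/5 = (8500/343)/5 = 1700/343 ≈ 4.956 in
Excess rainfall: 9.930 − 4.956 = 4.974 in; P > Ia so Q > 0
Q = (170599/34300)²/((170599/34300) + 8500/343) = (29104018801/1176490000)/(1020599/34300) = 29104018801/35006545700 in ≈ 0.831 in

Q = 29104018801/35006545700 in ≈ 0.831 in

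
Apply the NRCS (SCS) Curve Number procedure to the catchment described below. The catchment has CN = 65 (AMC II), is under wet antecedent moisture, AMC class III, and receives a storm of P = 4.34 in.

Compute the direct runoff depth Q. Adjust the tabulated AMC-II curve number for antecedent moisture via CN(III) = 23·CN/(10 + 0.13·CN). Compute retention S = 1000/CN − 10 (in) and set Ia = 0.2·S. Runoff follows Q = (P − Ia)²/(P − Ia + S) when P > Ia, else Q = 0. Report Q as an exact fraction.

Q = 478634527/198371550 in ≈ 2.413 in

Wet (AMC III): CN(III) = 23·65/(10 + 0.13·65) = 1495/(369/20) = 29900/369 ≈ 81.030
Retention S: 1000/CN − 10 with CN=81.030 → S = 700/299 ≈ 2.341 in
Ia = 0.2·(700/299) = 140/299 in ≈ 0.468 in
P − Ia = 4.340 − 0.468 = 57883/14950 ≈ 3.872 in (> 0, runoff occurs)
Runoff Q = (P−Ia)²/(P−Ia+S) = (3.872)²/(3.872+2.341) = 478634527/198371550 ≈ 2.413 in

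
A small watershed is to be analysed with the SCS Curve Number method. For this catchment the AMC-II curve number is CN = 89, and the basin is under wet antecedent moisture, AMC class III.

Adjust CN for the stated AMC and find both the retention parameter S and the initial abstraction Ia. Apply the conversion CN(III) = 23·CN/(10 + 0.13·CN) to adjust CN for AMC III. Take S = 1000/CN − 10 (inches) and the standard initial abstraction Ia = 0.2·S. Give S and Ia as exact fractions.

S = 1100/2047 in ≈ 0.537 in; Ia = 220/2047 in ≈ 0.107 in

CN(III) from CN(II)=89: (23·89)/(10 + 0.13·89) = 204700/2157 ≈ 94.900
S = 1000/(204700/2157) − 10 = 1100/2047 in ≈ 0.537 in
Initial abstraction Ia = S/5 = (1100/2047)/5 = 220/2047 ≈ 0.107 in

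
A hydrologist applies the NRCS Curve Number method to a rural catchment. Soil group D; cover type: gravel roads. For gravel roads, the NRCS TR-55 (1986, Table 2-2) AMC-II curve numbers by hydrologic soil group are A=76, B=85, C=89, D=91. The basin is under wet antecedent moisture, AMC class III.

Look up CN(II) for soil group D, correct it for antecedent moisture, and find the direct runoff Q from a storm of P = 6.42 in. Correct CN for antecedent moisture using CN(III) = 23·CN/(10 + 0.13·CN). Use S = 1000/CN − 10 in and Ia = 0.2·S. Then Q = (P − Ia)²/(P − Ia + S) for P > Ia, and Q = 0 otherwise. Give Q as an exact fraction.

NRCS table: gravel roads, soil group D → CN(II) = 91
CN(III) from CN(II)=91: (23·91)/(10 + 0.13·91) = 209300/2183 ≈ 95.877
Retention S: 1000/CN − 10 with CN=95.877 → S = 900/2093 ≈ 0.430 in
Ia = 0.2·(900/2093) = 180/2093 in ≈ 0.086 in
Excess rainfall: 6.420 − 0.086 = 6.334 in; P > Ia so Q > 0
Q: (662853/104650)² ÷ (707853/104650) = 146458033203/24692272150 in (≈ 5.931 in)

Q = 146458033203/24692272150 in ≈ 5.931 in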